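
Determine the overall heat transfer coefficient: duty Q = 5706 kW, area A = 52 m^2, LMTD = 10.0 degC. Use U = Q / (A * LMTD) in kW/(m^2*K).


From Q = U*A*LMTD, U = Q / (A * LMTD)
U = 5706 / (52 * 10.0) = 5706 / 520 = 10.97

10.97 kW/(m^2*K)


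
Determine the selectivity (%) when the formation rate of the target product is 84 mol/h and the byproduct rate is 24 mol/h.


Selectivity = desired / (desired + undesired) * 100
Total products = 84 + 24 = 108 mol/h
S = 84 / 108 * 100
= 0.7778 * 100
= 77.78 %

77.78 %


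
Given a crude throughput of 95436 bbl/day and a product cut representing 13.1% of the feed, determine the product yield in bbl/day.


Crude throughput = 95436 bbl/day
Fraction yield = 13.1%
yield = throughput * fraction / 100
yield = 95436 * 13.1 / 100 = 12502.116

12502.116 bbl/day


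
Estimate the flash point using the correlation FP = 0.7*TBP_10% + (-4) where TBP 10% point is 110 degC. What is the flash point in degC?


FP = 0.7 * 110 + (-4) = 73

73 degC


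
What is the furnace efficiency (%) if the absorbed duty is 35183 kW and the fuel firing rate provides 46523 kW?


Furnace efficiency = Q_absorbed / Q_fuel * 100
= 35183 / 46523 * 100 = 75.62

75.62 %


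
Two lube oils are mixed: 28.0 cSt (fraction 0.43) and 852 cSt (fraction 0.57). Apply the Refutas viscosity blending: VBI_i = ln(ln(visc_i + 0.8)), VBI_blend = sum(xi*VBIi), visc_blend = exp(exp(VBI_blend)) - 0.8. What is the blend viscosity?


Refutas method: VBN_i = 14.534*ln(ln(visc_i + 0.8)) + 10.975, blended linearly by mass fraction; since VBN is linear in VBI_i = ln(ln(visc_i + 0.8)) and the fractions sum to 1, blend VBI directly: visc = exp(exp(VBI_blend)) - 0.8
VBI_1 = ln(ln(28.0 + 0.8)) = 1.21205
VBI_2 = ln(ln(852 + 0.8)) = 1.90932
VBI_blend = 0.43 * 1.21205 + 0.57 * 1.90932 = 1.60949
visc_blend = exp(exp(1.60949)) - 0.8 = 147.7

147.7 cSt


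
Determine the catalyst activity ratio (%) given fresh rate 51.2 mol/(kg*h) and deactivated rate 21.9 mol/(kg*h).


Activity (%) = (rate_used / rate_fresh) * 100
rate_used = 21.9, rate_fresh = 51.2
= (21.9 / 51.2) * 100
= 0.4277 * 100 = 42.77

42.77 %


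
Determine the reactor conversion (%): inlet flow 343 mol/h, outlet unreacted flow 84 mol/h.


X = (F_in - F_out) / F_in * 100
Moles reacted = 343 - 84 = 259
X = 259 / 343 * 100
= 0.7551 * 100
= 75.51 %

75.51 %


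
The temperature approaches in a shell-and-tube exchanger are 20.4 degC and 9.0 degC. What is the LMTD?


LMTD = (dT1 - dT2) / ln(dT1/dT2)
= (20.4 - 9.0) / ln(20.4 / 9.0) = 11.4 / 0.81831 = 13.93

13.93 degC


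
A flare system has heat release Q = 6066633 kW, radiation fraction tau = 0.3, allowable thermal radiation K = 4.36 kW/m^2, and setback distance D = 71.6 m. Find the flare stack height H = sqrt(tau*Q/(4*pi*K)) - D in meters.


tau*Q/(4*pi*K) = 0.3 * 6066633 / (4 * pi * 4.36) = 33217.9
sqrt(33217.9) = 182.258
H = 182.258 - 71.6 = 110.7

110.7 m


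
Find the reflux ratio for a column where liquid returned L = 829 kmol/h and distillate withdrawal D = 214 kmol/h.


Reflux ratio definition: R = L / D (liquid returned / distillate withdrawn)
L = 829 kmol/h, D = 214 kmol/h
R = 829 / 214 = 3.874

3.874


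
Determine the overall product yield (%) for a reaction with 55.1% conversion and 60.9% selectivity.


Overall yield = conversion (%) * selectivity (%) / 100
Conversion = 55.1%, Selectivity = 60.9%
Y = 55.1 * 60.9 / 100
= 33.5559 %

33.5559 %


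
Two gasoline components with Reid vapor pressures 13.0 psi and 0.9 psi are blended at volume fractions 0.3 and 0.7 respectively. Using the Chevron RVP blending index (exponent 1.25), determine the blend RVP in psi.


Chevron index: RVP_blend = (sum xi*RVPi^1.25)^(1/1.25)
RVP^1.25 terms: 0.3 * 13.0^1.25 + 0.7 * 0.9^1.25 = 8.01906
RVP_blend = 8.01906^(1/1.25) = 5.288

5.288 psi


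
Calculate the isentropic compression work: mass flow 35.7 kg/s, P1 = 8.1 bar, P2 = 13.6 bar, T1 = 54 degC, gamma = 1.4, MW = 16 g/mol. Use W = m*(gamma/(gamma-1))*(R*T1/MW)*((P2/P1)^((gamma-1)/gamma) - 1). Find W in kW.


Isentropic work: W = m*(gamma/(gamma-1))*(R*T1/MW)*((P2/P1)^((gamma-1)/gamma) - 1)
T1 = 54 + 273.15 = 327.15 K
Pressure ratio = 13.6 / 8.1 = 1.67901
Exponent = (1.4 - 1)/1.4 = 0.285714
(P2/P1)^exp - 1 = 1.67901^0.285714 - 1 = 0.15958
W = 35.7 * 1.4 / 0.4 * 8.314 * 327.15 / 16 * 0.15958 = 3390

3390 kW


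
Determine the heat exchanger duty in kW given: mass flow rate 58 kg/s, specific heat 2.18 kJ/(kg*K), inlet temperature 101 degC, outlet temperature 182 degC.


Q = m_dot * cp * delta_T
delta_T = 182 - 101 = 81 K
Q = 58 * 2.18 * 81
= 126.44 * 81
= 10241.64 kW

10241.64 kW


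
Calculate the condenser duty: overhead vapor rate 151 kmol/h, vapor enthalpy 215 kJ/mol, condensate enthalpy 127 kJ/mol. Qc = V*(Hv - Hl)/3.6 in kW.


Qc = 151 * (215 - 127) / 3.6 = 151 * 88 / 3.6 = 3691

3691 kW


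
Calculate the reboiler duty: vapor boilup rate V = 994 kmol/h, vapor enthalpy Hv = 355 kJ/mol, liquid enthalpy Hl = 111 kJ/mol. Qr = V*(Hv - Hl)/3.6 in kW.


Qr = 994 * (355 - 111) / 3.6 = 994 * 244 / 3.6 = 67370

67370 kW


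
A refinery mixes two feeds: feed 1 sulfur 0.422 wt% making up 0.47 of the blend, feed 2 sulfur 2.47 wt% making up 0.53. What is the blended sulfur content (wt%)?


Linear sulfur blending: S_blend = x1*S1 + x2*S2
Contribution 1: 0.47 * 0.422 = 0.19834 wt%
Contribution 2: 0.53 * 2.47 = 1.3091 wt%
S_blend = 0.19834 + 1.3091 = 1.50744

1.50744 wt%


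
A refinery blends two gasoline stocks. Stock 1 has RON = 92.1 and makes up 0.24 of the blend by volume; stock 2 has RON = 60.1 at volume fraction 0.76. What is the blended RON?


Linear blending: RON_blend = sum(vi * RONi)
Contribution 1: 0.24 * 92.1 = 22.104
Contribution 2: 0.76 * 60.1 = 45.676
RON_blend = 22.104 + 45.676 = 67.78

67.78


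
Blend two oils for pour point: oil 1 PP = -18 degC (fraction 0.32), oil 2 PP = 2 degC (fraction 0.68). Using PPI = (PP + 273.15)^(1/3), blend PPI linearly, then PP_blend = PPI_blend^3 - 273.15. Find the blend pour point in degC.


PPI_1 = (-18 + 273.15)^(1/3) = 6.342569
PPI_2 = (2 + 273.15)^(1/3) = 6.504139
PPI_blend = 0.32 * 6.342569 + 0.68 * 6.504139 = 6.452437
PP_blend = 6.452437^3 - 273.15 = 268.6404 - 273.15 = -4.51

-4.51 degC


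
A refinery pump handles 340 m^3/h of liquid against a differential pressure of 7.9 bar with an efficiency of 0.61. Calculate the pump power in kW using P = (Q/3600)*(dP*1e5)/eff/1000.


Q = 340 / 3600 = 0.0944444 m^3/s
P = 0.0944444 * (7.9 * 1e5) / 0.61 / 1000 = 122.3

122.3 kW


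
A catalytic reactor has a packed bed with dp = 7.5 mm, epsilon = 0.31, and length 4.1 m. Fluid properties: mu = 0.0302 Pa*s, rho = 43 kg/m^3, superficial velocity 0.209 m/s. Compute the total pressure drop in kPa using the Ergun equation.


dp = 7.5 mm = 0.0075 m
Viscous term = 150*0.0302*0.209*(1-0.31)^2 / (0.0075^2*0.31^3) = 268989
Inertial term = 1.75*43*0.209^2*(1-0.31) / (0.0075*0.31^3) = 10150.8
dP/L = 268989 + 10150.8 = 279140 Pa/m
dP = 279140 * 4.1 / 1000 = 1144 kPa

1144 kPa


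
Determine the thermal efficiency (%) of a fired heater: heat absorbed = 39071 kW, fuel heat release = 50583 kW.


Furnace efficiency = Q_absorbed / Q_fuel * 100
= 39071 / 50583 * 100 = 77.24

77.24 %


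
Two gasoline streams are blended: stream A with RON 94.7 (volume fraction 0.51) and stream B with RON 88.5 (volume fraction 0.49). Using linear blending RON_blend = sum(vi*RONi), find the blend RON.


Linear blending: RON_blend = sum(vi * RONi)
Contribution 1: 0.51 * 94.7 = 48.297
Contribution 2: 0.49 * 88.5 = 43.365
RON_blend = 48.297 + 43.365 = 91.662

91.662


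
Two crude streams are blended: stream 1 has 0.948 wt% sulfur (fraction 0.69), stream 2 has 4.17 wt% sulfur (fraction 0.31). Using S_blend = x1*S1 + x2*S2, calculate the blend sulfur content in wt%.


Linear sulfur blending: S_blend = x1*S1 + x2*S2
Contribution 1: 0.69 * 0.948 = 0.65412 wt%
Contribution 2: 0.31 * 4.17 = 1.2927 wt%
S_blend = 0.65412 + 1.2927 = 1.94682

1.94682 wt%


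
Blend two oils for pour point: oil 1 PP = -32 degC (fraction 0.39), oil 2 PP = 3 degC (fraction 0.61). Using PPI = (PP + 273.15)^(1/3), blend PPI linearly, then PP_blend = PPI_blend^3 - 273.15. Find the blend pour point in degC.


PPI_1 = (-32 + 273.15)^(1/3) = 6.224375
PPI_2 = (3 + 273.15)^(1/3) = 6.512009
PPI_blend = 0.39 * 6.224375 + 0.61 * 6.512009 = 6.399832
PP_blend = 6.399832^3 - 273.15 = 262.1234 - 273.15 = -11.03

-11.03 degC


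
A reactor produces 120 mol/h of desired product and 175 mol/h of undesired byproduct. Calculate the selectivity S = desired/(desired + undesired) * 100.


Selectivity = desired / (desired + undesired) * 100
Total products = 120 + 175 = 295 mol/h
S = 120 / 295 * 100
= 0.4068 * 100
= 40.68 %

40.68 %


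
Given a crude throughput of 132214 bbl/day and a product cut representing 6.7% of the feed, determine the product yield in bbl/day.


Crude throughput = 132214 bbl/day
Fraction yield = 6.7%
yield = throughput * fraction / 100
yield = 132214 * 6.7 / 100 = 8858.338

8858.338 bbl/day


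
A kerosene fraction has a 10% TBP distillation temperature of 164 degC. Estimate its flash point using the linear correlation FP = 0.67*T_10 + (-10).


FP = 0.67 * 164 + (-10) = 99.88

99.88 degC


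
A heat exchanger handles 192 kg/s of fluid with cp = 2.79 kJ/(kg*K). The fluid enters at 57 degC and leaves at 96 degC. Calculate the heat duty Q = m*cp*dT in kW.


Q = m_dot * cp * delta_T
delta_T = 96 - 57 = 39 K
Q = 192 * 2.79 * 39
= 535.68 * 39
= 20891.52 kW

20891.52 kW


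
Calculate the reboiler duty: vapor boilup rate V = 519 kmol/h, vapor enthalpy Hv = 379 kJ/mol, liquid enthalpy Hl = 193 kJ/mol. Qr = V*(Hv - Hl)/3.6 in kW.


Qr = 519 * (379 - 193) / 3.6 = 519 * 186 / 3.6 = 26820

26820 kW


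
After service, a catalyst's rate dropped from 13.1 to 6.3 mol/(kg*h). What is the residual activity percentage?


Activity (%) = (rate_used / rate_fresh) * 100
rate_used = 6.3, rate_fresh = 13.1
= (6.3 / 13.1) * 100
= 0.4809 * 100 = 48.09

48.09 %


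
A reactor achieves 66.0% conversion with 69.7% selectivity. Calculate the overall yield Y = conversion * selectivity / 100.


Overall yield = conversion (%) * selectivity (%) / 100
Conversion = 66.0%, Selectivity = 69.7%
Y = 66.0 * 69.7 / 100
= 46.002 %

46.002 %


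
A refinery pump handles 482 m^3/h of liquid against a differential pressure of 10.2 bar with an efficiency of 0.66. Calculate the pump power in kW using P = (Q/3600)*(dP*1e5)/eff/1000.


Q = 482 / 3600 = 0.133889 m^3/s
P = 0.133889 * (10.2 * 1e5) / 0.66 / 1000 = 206.9

206.9 kW


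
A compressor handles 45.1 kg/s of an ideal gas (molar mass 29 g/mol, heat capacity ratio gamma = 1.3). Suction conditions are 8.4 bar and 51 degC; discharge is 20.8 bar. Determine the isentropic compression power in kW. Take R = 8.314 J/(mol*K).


Isentropic work: W = m*(gamma/(gamma-1))*(R*T1/MW)*((P2/P1)^((gamma-1)/gamma) - 1)
T1 = 51 + 273.15 = 324.15 K
Pressure ratio = 20.8 / 8.4 = 2.47619
Exponent = (1.3 - 1)/1.3 = 0.230769
(P2/P1)^exp - 1 = 2.47619^0.230769 - 1 = 0.232745
W = 45.1 * 1.3 / 0.3 * 8.314 * 324.15 / 29 * 0.232745 = 4227

4227 kW


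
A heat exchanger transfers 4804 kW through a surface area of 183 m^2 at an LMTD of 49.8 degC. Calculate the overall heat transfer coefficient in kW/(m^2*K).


From Q = U*A*LMTD, U = Q / (A * LMTD)
U = 4804 / (183 * 49.8) = 4804 / 9113.4 = 0.5271

0.5271 kW/(m^2*K)


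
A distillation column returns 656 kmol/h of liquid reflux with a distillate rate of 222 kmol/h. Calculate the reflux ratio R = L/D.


Reflux ratio definition: R = L / D (liquid returned / distillate withdrawn)
L = 656 kmol/h, D = 222 kmol/h
R = 656 / 222 = 2.955

2.955


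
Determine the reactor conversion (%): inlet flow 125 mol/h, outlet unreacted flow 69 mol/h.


X = (F_in - F_out) / F_in * 100
Moles reacted = 125 - 69 = 56
X = 56 / 125 * 100
= 0.4480 * 100
= 44.80 %

44.80 %


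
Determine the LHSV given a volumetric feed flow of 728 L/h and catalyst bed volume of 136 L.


LHSV = volumetric feed rate / catalyst volume
= 728 L/h / 136 L
= 5.353 h^-1

5.353 h^-1


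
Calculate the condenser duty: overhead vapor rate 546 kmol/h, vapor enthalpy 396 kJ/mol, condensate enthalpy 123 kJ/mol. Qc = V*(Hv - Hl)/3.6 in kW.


Qc = 546 * (396 - 123) / 3.6 = 546 * 273 / 3.6 = 41400

41400 kW


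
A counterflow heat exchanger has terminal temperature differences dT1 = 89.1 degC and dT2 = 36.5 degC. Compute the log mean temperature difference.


LMTD = (dT1 - dT2) / ln(dT1/dT2)
= (89.1 - 36.5) / ln(89.1 / 36.5) = 52.6 / 0.892447 = 58.94

58.94 degC


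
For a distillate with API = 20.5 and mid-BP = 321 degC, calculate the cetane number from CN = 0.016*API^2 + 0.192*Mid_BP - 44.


CN = 0.016 * 20.5^2 + 0.192 * 321 - 44
CN = 6.724 + 61.632 - 44 = 24.356

24.356


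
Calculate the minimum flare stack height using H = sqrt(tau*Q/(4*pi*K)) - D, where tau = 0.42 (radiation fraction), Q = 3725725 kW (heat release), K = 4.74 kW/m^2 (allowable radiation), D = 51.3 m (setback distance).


tau*Q/(4*pi*K) = 0.42 * 3725725 / (4 * pi * 4.74) = 26270.7
sqrt(26270.7) = 162.082
H = 162.082 - 51.3 = 110.8

110.8 m


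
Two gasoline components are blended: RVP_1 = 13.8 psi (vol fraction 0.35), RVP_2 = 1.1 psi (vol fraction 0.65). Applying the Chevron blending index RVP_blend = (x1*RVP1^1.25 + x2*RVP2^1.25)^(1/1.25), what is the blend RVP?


Chevron index: RVP_blend = (sum xi*RVPi^1.25)^(1/1.25)
RVP^1.25 terms: 0.35 * 13.8^1.25 + 0.65 * 1.1^1.25 = 10.0415
RVP_blend = 10.0415^(1/1.25) = 6.331

6.331 psi


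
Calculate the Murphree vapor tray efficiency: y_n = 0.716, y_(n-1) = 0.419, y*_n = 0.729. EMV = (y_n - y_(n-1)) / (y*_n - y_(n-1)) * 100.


Murphree vapor efficiency: EMV = (y_n - y_(n-1)) / (y*_n - y_(n-1)) * 100
EMV = (0.716 - 0.419) / (0.729 - 0.419) * 100 = 0.297 / 0.31 * 100 = 95.81

95.81 %


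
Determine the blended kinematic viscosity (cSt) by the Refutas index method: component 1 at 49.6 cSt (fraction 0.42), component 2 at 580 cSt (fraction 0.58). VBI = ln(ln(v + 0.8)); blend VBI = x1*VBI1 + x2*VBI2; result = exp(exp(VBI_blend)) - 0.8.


Refutas method: VBN_i = 14.534*ln(ln(visc_i + 0.8)) + 10.975, blended linearly by mass fraction; since VBN is linear in VBI_i = ln(ln(visc_i + 0.8)) and the fractions sum to 1, blend VBI directly: visc = exp(exp(VBI_blend)) - 0.8
VBI_1 = ln(ln(49.6 + 0.8)) = 1.36609
VBI_2 = ln(ln(580 + 0.8)) = 1.85072
VBI_blend = 0.42 * 1.36609 + 0.58 * 1.85072 = 1.64718
visc_blend = exp(exp(1.64718)) - 0.8 = 179.1

179.1 cSt


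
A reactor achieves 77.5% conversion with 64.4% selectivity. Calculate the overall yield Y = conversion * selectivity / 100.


Overall yield = conversion (%) * selectivity (%) / 100
Conversion = 77.5%, Selectivity = 64.4%
Y = 77.5 * 64.4 / 100
= 49.91 %

49.91 %


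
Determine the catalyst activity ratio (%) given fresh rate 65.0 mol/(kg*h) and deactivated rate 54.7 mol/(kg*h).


Activity (%) = (rate_used / rate_fresh) * 100
rate_used = 54.7, rate_fresh = 65.0
= (54.7 / 65.0) * 100
= 0.8415 * 100 = 84.15

84.15 %


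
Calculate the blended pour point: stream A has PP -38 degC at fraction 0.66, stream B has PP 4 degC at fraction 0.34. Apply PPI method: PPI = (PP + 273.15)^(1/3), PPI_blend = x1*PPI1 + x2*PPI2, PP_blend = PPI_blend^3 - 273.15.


PPI_1 = (-38 + 273.15)^(1/3) = 6.172318
PPI_2 = (4 + 273.15)^(1/3) = 6.51986
PPI_blend = 0.66 * 6.172318 + 0.34 * 6.51986 = 6.290482
PP_blend = 6.290482^3 - 273.15 = 248.9154 - 273.15 = -24.23

-24.23 degC


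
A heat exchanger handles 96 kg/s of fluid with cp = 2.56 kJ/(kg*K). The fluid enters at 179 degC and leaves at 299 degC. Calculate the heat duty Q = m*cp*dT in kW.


Q = m_dot * cp * delta_T
delta_T = 299 - 179 = 120 K
Q = 96 * 2.56 * 120
= 245.76 * 120
= 29491.2 kW

29491.2 kW


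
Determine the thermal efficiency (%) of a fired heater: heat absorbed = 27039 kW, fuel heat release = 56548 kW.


Furnace efficiency = Q_absorbed / Q_fuel * 100
= 27039 / 56548 * 100 = 47.82

47.82 %


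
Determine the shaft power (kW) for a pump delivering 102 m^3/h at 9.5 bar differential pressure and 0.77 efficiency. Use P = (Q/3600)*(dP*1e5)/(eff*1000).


Q = 102 / 3600 = 0.0283333 m^3/s
P = 0.0283333 * (9.5 * 1e5) / 0.77 / 1000 = 34.96

34.96 kW


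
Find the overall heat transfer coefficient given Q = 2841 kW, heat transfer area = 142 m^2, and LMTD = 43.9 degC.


From Q = U*A*LMTD, U = Q / (A * LMTD)
U = 2841 / (142 * 43.9) = 2841 / 6233.8 = 0.4557

0.4557 kW/(m^2*K)


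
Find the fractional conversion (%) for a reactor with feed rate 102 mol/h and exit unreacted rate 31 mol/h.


X = (F_in - F_out) / F_in * 100
Moles reacted = 102 - 31 = 71
X = 71 / 102 * 100
= 0.6961 * 100
= 69.61 %

69.61 %


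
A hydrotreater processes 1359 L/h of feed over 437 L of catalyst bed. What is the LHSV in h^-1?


LHSV = volumetric feed rate / catalyst volume
= 1359 L/h / 437 L
= 3.110 h^-1

3.110 h^-1


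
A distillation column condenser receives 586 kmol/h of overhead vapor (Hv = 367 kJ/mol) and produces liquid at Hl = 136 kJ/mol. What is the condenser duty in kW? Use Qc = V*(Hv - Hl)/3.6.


Qc = 586 * (367 - 136) / 3.6 = 586 * 231 / 3.6 = 37600

37600 kW


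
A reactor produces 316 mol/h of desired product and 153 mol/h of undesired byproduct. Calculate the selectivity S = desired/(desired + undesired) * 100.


Selectivity = desired / (desired + undesired) * 100
Total products = 316 + 153 = 469 mol/h
S = 316 / 469 * 100
= 0.6738 * 100
= 67.38 %

67.38 %


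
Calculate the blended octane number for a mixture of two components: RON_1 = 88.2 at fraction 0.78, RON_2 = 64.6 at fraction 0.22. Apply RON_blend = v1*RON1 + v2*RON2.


Linear blending: RON_blend = sum(vi * RONi)
Contribution 1: 0.78 * 88.2 = 68.796
Contribution 2: 0.22 * 64.6 = 14.212
RON_blend = 68.796 + 14.212 = 83.008

83.008


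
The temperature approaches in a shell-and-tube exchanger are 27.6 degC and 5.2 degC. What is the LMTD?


LMTD = (dT1 - dT2) / ln(dT1/dT2)
= (27.6 - 5.2) / ln(27.6 / 5.2) = 22.4 / 1.66916 = 13.42

13.42 degC


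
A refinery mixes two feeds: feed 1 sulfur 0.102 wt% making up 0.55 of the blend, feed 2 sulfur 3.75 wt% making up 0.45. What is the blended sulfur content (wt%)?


Linear sulfur blending: S_blend = x1*S1 + x2*S2
Contribution 1: 0.55 * 0.102 = 0.0561 wt%
Contribution 2: 0.45 * 3.75 = 1.6875 wt%
S_blend = 0.0561 + 1.6875 = 1.7436

1.7436 wt%


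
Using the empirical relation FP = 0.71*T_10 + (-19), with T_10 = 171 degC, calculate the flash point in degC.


FP = 0.71 * 171 + (-19) = 102.41

102.41 degC


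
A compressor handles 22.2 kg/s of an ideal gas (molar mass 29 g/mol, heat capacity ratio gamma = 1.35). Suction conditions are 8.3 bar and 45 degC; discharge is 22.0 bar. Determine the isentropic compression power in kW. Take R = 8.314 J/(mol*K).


Isentropic work: W = m*(gamma/(gamma-1))*(R*T1/MW)*((P2/P1)^((gamma-1)/gamma) - 1)
T1 = 45 + 273.15 = 318.15 K
Pressure ratio = 22.0 / 8.3 = 2.6506
Exponent = (1.35 - 1)/1.35 = 0.259259
(P2/P1)^exp - 1 = 2.6506^0.259259 - 1 = 0.287525
W = 22.2 * 1.35 / 0.35 * 8.314 * 318.15 / 29 * 0.287525 = 2246

2246 kW


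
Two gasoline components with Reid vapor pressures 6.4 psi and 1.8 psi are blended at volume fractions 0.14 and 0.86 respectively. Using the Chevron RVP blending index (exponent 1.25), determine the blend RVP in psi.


Chevron index: RVP_blend = (sum xi*RVPi^1.25)^(1/1.25)
RVP^1.25 terms: 0.14 * 6.4^1.25 + 0.86 * 1.8^1.25 = 3.21816
RVP_blend = 3.21816^(1/1.25) = 2.547

2.547 psi


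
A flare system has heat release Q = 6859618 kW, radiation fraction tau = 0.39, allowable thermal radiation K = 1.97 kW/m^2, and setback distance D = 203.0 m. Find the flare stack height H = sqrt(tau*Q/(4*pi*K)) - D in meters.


tau*Q/(4*pi*K) = 0.39 * 6859618 / (4 * pi * 1.97) = 108066
sqrt(108066) = 328.734
H = 328.734 - 203.0 = 125.7

125.7 m


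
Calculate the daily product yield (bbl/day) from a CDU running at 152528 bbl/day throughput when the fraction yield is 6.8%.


Crude throughput = 152528 bbl/day
Fraction yield = 6.8%
yield = throughput * fraction / 100
yield = 152528 * 6.8 / 100 = 10371.904

10371.904 bbl/day


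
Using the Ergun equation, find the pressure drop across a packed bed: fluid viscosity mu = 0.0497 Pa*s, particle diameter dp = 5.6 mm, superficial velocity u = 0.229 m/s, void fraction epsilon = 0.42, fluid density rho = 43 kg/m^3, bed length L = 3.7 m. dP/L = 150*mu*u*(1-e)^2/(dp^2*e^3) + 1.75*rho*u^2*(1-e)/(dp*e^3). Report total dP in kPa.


dp = 5.6 mm = 0.0056 m
Viscous term = 150*0.0497*0.229*(1-0.42)^2 / (0.0056^2*0.42^3) = 247181
Inertial term = 1.75*43*0.229^2*(1-0.42) / (0.0056*0.42^3) = 5516.58
dP/L = 247181 + 5516.58 = 252698 Pa/m
dP = 252698 * 3.7 / 1000 = 935.0 kPa

935.0 kPa


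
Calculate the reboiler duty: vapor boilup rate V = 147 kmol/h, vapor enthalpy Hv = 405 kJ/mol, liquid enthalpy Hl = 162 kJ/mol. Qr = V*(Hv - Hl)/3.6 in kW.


Qr = 147 * (405 - 162) / 3.6 = 147 * 243 / 3.6 = 9922

9922 kW


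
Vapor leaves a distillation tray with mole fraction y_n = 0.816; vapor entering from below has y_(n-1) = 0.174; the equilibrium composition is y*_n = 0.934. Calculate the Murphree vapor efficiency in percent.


Murphree vapor efficiency: EMV = (y_n - y_(n-1)) / (y*_n - y_(n-1)) * 100
EMV = (0.816 - 0.174) / (0.934 - 0.174) * 100 = 0.642 / 0.76 * 100 = 84.47

84.47 %


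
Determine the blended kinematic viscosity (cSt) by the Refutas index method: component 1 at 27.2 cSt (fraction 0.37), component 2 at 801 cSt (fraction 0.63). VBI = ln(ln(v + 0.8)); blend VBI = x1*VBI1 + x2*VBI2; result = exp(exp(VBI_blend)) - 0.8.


Refutas method: VBN_i = 14.534*ln(ln(visc_i + 0.8)) + 10.975, blended linearly by mass fraction; since VBN is linear in VBI_i = ln(ln(visc_i + 0.8)) and the fractions sum to 1, blend VBI directly: visc = exp(exp(VBI_blend)) - 0.8
VBI_1 = ln(ln(27.2 + 0.8)) = 1.20363
VBI_2 = ln(ln(801 + 0.8)) = 1.90014
VBI_blend = 0.37 * 1.20363 + 0.63 * 1.90014 = 1.64243
visc_blend = exp(exp(1.64243)) - 0.8 = 174.7

174.7 cSt


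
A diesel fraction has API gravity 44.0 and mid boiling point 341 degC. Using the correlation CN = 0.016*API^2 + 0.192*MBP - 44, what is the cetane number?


CN = 0.016 * 44.0^2 + 0.192 * 341 - 44
CN = 30.976 + 65.472 - 44 = 52.448

52.448


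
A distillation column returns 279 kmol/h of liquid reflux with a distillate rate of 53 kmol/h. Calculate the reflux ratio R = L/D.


Reflux ratio definition: R = L / D (liquid returned / distillate withdrawn)
L = 279 kmol/h, D = 53 kmol/h
R = 279 / 53 = 5.264

5.264


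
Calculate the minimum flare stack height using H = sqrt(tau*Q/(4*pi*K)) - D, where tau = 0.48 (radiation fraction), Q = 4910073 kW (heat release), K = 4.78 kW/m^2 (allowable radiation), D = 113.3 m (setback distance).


tau*Q/(4*pi*K) = 0.48 * 4910073 / (4 * pi * 4.78) = 39236.6
sqrt(39236.6) = 198.082
H = 198.082 - 113.3 = 84.78

84.78 m


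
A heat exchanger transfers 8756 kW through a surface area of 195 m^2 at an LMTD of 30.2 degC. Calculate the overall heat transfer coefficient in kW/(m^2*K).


From Q = U*A*LMTD, U = Q / (A * LMTD)
U = 8756 / (195 * 30.2) = 8756 / 5889 = 1.487

1.487 kW/(m^2*K)


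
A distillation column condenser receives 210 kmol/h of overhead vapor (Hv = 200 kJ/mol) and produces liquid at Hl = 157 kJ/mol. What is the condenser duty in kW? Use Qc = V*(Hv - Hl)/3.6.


Qc = 210 * (200 - 157) / 3.6 = 210 * 43 / 3.6 = 2508

2508 kW


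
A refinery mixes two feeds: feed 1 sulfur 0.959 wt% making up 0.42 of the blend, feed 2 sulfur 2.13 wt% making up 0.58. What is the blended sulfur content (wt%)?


Linear sulfur blending: S_blend = x1*S1 + x2*S2
Contribution 1: 0.42 * 0.959 = 0.40278 wt%
Contribution 2: 0.58 * 2.13 = 1.2354 wt%
S_blend = 0.40278 + 1.2354 = 1.63818

1.63818 wt%


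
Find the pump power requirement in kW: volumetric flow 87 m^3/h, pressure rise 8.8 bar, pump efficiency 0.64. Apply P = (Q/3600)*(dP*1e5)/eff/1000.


Q = 87 / 3600 = 0.0241667 m^3/s
P = 0.0241667 * (8.8 * 1e5) / 0.64 / 1000 = 33.23

33.23 kW


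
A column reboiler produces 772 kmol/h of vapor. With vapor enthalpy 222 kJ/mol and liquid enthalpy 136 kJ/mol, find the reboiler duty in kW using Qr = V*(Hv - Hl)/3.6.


Qr = 772 * (222 - 136) / 3.6 = 772 * 86 / 3.6 = 18440

18440 kW


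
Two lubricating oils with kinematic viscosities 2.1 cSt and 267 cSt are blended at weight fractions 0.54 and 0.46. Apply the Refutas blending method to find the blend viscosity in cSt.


Refutas method: VBN_i = 14.534*ln(ln(visc_i + 0.8)) + 10.975, blended linearly by mass fraction; since VBN is linear in VBI_i = ln(ln(visc_i + 0.8)) and the fractions sum to 1, blend VBI directly: visc = exp(exp(VBI_blend)) - 0.8
VBI_1 = ln(ln(2.1 + 0.8)) = 0.0627032
VBI_2 = ln(ln(267 + 0.8)) = 1.72102
VBI_blend = 0.54 * 0.0627032 + 0.46 * 1.72102 = 0.825529
visc_blend = exp(exp(0.825529)) - 0.8 = 9.007

9.007 cSt


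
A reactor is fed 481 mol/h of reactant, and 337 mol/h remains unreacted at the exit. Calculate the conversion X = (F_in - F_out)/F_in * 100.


X = (F_in - F_out) / F_in * 100
Moles reacted = 481 - 337 = 144
X = 144 / 481 * 100
= 0.2994 * 100
= 29.94 %

29.94 %


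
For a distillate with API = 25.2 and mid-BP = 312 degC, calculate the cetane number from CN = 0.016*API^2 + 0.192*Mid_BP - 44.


CN = 0.016 * 25.2^2 + 0.192 * 312 - 44
CN = 10.16064 + 59.904 - 44 = 26.06464

26.06464


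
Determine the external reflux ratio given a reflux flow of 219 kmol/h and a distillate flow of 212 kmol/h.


Reflux ratio definition: R = L / D (liquid returned / distillate withdrawn)
L = 219 kmol/h, D = 212 kmol/h
R = 219 / 212 = 1.033

1.033


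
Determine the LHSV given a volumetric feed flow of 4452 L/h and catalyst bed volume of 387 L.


LHSV = volumetric feed rate / catalyst volume
= 4452 L/h / 387 L
= 11.50 h^-1

11.50 h^-1


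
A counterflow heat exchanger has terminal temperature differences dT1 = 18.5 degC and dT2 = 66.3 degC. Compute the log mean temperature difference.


LMTD = (dT1 - dT2) / ln(dT1/dT2)
= (18.5 - 66.3) / ln(18.5 / 66.3) = -47.8 / -1.27642 = 37.45

37.45 degC


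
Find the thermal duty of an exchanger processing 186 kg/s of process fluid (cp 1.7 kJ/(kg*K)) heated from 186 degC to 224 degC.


Q = m_dot * cp * delta_T
delta_T = 224 - 186 = 38 K
Q = 186 * 1.7 * 38
= 316.2 * 38
= 12015.6 kW

12015.6 kW


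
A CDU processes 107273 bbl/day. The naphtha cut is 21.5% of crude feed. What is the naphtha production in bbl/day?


Crude throughput = 107273 bbl/day
Fraction yield = 21.5%
yield = throughput * fraction / 100
yield = 107273 * 21.5 / 100 = 23063.695

23063.695 bbl/day


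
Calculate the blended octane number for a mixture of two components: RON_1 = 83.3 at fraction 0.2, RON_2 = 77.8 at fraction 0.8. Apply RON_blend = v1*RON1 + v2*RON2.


Linear blending: RON_blend = sum(vi * RONi)
Contribution 1: 0.2 * 83.3 = 16.66
Contribution 2: 0.8 * 77.8 = 62.24
RON_blend = 16.66 + 62.24 = 78.9

78.9


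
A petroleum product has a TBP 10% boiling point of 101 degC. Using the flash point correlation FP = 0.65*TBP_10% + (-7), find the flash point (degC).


FP = 0.65 * 101 + (-7) = 58.65

58.65 degC


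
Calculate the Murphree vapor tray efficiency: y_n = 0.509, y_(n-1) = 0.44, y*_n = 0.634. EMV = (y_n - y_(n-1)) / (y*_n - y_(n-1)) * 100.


Murphree vapor efficiency: EMV = (y_n - y_(n-1)) / (y*_n - y_(n-1)) * 100
EMV = (0.509 - 0.44) / (0.634 - 0.44) * 100 = 0.069 / 0.194 * 100 = 35.57

35.57 %


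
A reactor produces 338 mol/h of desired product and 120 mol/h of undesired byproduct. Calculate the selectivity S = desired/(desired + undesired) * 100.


Selectivity = desired / (desired + undesired) * 100
Total products = 338 + 120 = 458 mol/h
S = 338 / 458 * 100
= 0.7380 * 100
= 73.80 %

73.80 %


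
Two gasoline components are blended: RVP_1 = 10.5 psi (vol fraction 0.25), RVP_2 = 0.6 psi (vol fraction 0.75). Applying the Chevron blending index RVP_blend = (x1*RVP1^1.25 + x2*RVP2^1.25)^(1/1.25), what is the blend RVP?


Chevron index: RVP_blend = (sum xi*RVPi^1.25)^(1/1.25)
RVP^1.25 terms: 0.25 * 10.5^1.25 + 0.75 * 0.6^1.25 = 5.12132
RVP_blend = 5.12132^(1/1.25) = 3.694

3.694 psi


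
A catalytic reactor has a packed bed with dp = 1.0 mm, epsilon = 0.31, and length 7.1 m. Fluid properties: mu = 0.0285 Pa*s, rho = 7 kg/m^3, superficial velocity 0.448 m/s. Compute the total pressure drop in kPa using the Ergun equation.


dp = 1.0 mm = 0.001 m
Viscous term = 150*0.0285*0.448*(1-0.31)^2 / (0.001^2*0.31^3) = 30607500
Inertial term = 1.75*7*0.448^2*(1-0.31) / (0.001*0.31^3) = 56945.1
dP/L = 30607500 + 56945.1 = 30664400 Pa/m
dP = 30664400 * 7.1 / 1000 = 217700 kPa

217700 kPa


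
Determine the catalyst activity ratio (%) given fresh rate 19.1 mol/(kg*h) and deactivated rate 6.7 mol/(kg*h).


Activity (%) = (rate_used / rate_fresh) * 100
rate_used = 6.7, rate_fresh = 19.1
= (6.7 / 19.1) * 100
= 0.3508 * 100 = 35.08

35.08 %


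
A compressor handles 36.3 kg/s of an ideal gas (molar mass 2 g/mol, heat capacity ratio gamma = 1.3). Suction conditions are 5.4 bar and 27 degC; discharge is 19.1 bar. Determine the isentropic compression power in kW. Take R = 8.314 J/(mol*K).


Isentropic work: W = m*(gamma/(gamma-1))*(R*T1/MW)*((P2/P1)^((gamma-1)/gamma) - 1)
T1 = 27 + 273.15 = 300.15 K
Pressure ratio = 19.1 / 5.4 = 3.53704
Exponent = (1.3 - 1)/1.3 = 0.230769
(P2/P1)^exp - 1 = 3.53704^0.230769 - 1 = 0.338471
W = 36.3 * 1.3 / 0.3 * 8.314 * 300.15 / 2 * 0.338471 = 66430

66430 kW


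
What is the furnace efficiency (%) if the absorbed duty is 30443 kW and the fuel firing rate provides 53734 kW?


Furnace efficiency = Q_absorbed / Q_fuel * 100
= 30443 / 53734 * 100 = 56.66

56.66 %


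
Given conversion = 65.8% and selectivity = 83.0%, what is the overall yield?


Overall yield = conversion (%) * selectivity (%) / 100
Conversion = 65.8%, Selectivity = 83.0%
Y = 65.8 * 83.0 / 100
= 54.614 %

54.614 %


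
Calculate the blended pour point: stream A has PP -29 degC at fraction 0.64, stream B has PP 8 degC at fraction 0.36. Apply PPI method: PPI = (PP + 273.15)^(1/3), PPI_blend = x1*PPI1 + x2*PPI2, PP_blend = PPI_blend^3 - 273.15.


PPI_1 = (-29 + 273.15)^(1/3) = 6.25008
PPI_2 = (8 + 273.15)^(1/3) = 6.551077
PPI_blend = 0.64 * 6.25008 + 0.36 * 6.551077 = 6.358439
PP_blend = 6.358439^3 - 273.15 = 257.0701 - 273.15 = -16.08

-16.08 degC


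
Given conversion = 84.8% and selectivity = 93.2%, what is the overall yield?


Overall yield = conversion (%) * selectivity (%) / 100
Conversion = 84.8%, Selectivity = 93.2%
Y = 84.8 * 93.2 / 100
= 79.0336 %

79.0336 %


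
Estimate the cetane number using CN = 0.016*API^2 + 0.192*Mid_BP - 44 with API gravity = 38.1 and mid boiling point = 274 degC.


CN = 0.016 * 38.1^2 + 0.192 * 274 - 44
CN = 23.22576 + 52.608 - 44 = 31.83376

31.83376


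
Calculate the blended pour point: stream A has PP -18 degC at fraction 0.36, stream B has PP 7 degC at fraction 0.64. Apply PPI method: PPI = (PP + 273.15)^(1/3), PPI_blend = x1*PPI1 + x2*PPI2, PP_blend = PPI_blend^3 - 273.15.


PPI_1 = (-18 + 273.15)^(1/3) = 6.342569
PPI_2 = (7 + 273.15)^(1/3) = 6.543301
PPI_blend = 0.36 * 6.342569 + 0.64 * 6.543301 = 6.471037
PP_blend = 6.471037^3 - 273.15 = 270.9703 - 273.15 = -2.18

-2.18 degC


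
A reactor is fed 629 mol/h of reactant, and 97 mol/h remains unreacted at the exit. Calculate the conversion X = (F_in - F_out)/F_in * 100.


X = (F_in - F_out) / F_in * 100
Moles reacted = 629 - 97 = 532
X = 532 / 629 * 100
= 0.8458 * 100
= 84.58 %

84.58 %


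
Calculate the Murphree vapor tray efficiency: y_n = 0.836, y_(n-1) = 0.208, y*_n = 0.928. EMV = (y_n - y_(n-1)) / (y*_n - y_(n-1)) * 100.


Murphree vapor efficiency: EMV = (y_n - y_(n-1)) / (y*_n - y_(n-1)) * 100
EMV = (0.836 - 0.208) / (0.928 - 0.208) * 100 = 0.628 / 0.72 * 100 = 87.22

87.22 %


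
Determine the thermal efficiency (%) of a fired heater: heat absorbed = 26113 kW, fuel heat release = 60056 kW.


Furnace efficiency = Q_absorbed / Q_fuel * 100
= 26113 / 60056 * 100 = 43.48

43.48 %


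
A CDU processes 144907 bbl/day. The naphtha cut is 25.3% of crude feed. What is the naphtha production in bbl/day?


Crude throughput = 144907 bbl/day
Fraction yield = 25.3%
yield = throughput * fraction / 100
yield = 144907 * 25.3 / 100 = 36661.471

36661.471 bbl/day


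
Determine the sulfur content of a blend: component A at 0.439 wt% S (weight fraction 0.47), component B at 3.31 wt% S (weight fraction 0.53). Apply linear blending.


Linear sulfur blending: S_blend = x1*S1 + x2*S2
Contribution 1: 0.47 * 0.439 = 0.20633 wt%
Contribution 2: 0.53 * 3.31 = 1.7543 wt%
S_blend = 0.20633 + 1.7543 = 1.96063

1.96063 wt%


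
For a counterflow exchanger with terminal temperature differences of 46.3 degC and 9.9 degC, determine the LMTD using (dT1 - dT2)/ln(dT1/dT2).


LMTD = (dT1 - dT2) / ln(dT1/dT2)
= (46.3 - 9.9) / ln(46.3 / 9.9) = 36.4 / 1.54261 = 23.60

23.60 degC


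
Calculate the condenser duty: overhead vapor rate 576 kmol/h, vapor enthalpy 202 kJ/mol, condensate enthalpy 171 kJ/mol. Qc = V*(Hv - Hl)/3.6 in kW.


Qc = 576 * (202 - 171) / 3.6 = 576 * 31 / 3.6 = 4960

4960 kW


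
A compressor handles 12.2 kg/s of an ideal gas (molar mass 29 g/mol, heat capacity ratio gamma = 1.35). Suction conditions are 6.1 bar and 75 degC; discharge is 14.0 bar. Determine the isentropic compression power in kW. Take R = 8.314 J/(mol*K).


Isentropic work: W = m*(gamma/(gamma-1))*(R*T1/MW)*((P2/P1)^((gamma-1)/gamma) - 1)
T1 = 75 + 273.15 = 348.15 K
Pressure ratio = 14.0 / 6.1 = 2.29508
Exponent = (1.35 - 1)/1.35 = 0.259259
(P2/P1)^exp - 1 = 2.29508^0.259259 - 1 = 0.240338
W = 12.2 * 1.35 / 0.35 * 8.314 * 348.15 / 29 * 0.240338 = 1129

1129 kW


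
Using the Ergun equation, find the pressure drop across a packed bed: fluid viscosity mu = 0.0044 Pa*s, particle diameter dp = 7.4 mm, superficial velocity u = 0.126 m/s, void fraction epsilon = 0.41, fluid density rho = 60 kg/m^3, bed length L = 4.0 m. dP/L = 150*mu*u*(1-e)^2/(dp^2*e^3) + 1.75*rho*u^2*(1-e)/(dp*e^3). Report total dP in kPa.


dp = 7.4 mm = 0.0074 m
Viscous term = 150*0.0044*0.126*(1-0.41)^2 / (0.0074^2*0.41^3) = 7670.14
Inertial term = 1.75*60*0.126^2*(1-0.41) / (0.0074*0.41^3) = 1928.41
dP/L = 7670.14 + 1928.41 = 9598.55 Pa/m
dP = 9598.55 * 4.0 / 1000 = 38.39 kPa

38.39 kPa


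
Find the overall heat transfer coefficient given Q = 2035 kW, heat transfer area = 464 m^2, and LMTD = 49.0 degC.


From Q = U*A*LMTD, U = Q / (A * LMTD)
U = 2035 / (464 * 49.0) = 2035 / 22736 = 0.08951

0.08951 kW/(m^2*K)


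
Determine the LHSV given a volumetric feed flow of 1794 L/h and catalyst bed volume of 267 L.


LHSV = volumetric feed rate / catalyst volume
= 1794 L/h / 267 L
= 6.719 h^-1

6.719 h^-1


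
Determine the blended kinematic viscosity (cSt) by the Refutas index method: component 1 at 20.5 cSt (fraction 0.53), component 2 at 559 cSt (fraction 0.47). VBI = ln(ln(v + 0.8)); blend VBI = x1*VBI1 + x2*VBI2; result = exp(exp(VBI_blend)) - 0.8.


Refutas method: VBN_i = 14.534*ln(ln(visc_i + 0.8)) + 10.975, blended linearly by mass fraction; since VBN is linear in VBI_i = ln(ln(visc_i + 0.8)) and the fractions sum to 1, blend VBI directly: visc = exp(exp(VBI_blend)) - 0.8
VBI_1 = ln(ln(20.5 + 0.8)) = 1.11799
VBI_2 = ln(ln(559 + 0.8)) = 1.84492
VBI_blend = 0.53 * 1.11799 + 0.47 * 1.84492 = 1.45965
visc_blend = exp(exp(1.45965)) - 0.8 = 73.23

73.23 cSt


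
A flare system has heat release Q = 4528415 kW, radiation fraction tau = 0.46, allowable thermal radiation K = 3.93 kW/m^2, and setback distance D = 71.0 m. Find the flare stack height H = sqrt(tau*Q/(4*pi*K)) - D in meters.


tau*Q/(4*pi*K) = 0.46 * 4528415 / (4 * pi * 3.93) = 42179.5
sqrt(42179.5) = 205.376
H = 205.376 - 71.0 = 134.4

134.4 m


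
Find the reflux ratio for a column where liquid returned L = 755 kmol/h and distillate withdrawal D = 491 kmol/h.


Reflux ratio definition: R = L / D (liquid returned / distillate withdrawn)
L = 755 kmol/h, D = 491 kmol/h
R = 755 / 491 = 1.538

1.538


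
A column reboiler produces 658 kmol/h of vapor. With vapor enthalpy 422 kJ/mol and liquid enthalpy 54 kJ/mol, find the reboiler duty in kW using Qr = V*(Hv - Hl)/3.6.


Qr = 658 * (422 - 54) / 3.6 = 658 * 368 / 3.6 = 67260

67260 kW


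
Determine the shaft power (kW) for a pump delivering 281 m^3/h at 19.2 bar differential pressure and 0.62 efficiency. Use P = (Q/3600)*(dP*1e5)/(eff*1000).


Q = 281 / 3600 = 0.0780556 m^3/s
P = 0.0780556 * (19.2 * 1e5) / 0.62 / 1000 = 241.7

241.7 kW


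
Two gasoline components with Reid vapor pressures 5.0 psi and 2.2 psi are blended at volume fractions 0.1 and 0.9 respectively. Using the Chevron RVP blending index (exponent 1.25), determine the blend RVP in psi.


Chevron index: RVP_blend = (sum xi*RVPi^1.25)^(1/1.25)
RVP^1.25 terms: 0.1 * 5.0^1.25 + 0.9 * 2.2^1.25 = 3.15908
RVP_blend = 3.15908^(1/1.25) = 2.510

2.510 psi


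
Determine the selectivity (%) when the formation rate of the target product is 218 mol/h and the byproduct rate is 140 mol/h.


Selectivity = desired / (desired + undesired) * 100
Total products = 218 + 140 = 358 mol/h
S = 218 / 358 * 100
= 0.6089 * 100
= 60.89 %

60.89 %


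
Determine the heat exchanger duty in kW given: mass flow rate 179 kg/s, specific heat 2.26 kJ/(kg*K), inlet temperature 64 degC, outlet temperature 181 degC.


Q = m_dot * cp * delta_T
delta_T = 181 - 64 = 117 K
Q = 179 * 2.26 * 117
= 404.54 * 117
= 47331.18 kW

47331.18 kW


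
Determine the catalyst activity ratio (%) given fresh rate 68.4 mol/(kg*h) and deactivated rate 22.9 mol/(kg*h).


Activity (%) = (rate_used / rate_fresh) * 100
rate_used = 22.9, rate_fresh = 68.4
= (22.9 / 68.4) * 100
= 0.3348 * 100 = 33.48

33.48 %


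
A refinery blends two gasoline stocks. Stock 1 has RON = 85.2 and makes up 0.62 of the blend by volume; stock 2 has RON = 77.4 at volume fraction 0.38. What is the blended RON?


Linear blending: RON_blend = sum(vi * RONi)
Contribution 1: 0.62 * 85.2 = 52.824
Contribution 2: 0.38 * 77.4 = 29.412
RON_blend = 52.824 + 29.412 = 82.236

82.236


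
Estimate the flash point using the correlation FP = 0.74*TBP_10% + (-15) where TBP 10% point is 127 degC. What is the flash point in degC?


FP = 0.74 * 127 + (-15) = 78.98

78.98 degC


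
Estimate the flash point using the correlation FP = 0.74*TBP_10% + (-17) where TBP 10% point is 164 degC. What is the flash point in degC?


FP = 0.74 * 164 + (-17) = 104.36

104.36 degC


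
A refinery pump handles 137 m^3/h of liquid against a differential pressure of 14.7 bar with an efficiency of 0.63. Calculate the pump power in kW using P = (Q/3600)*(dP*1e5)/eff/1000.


Q = 137 / 3600 = 0.0380556 m^3/s
P = 0.0380556 * (14.7 * 1e5) / 0.63 / 1000 = 88.80

88.80 kW


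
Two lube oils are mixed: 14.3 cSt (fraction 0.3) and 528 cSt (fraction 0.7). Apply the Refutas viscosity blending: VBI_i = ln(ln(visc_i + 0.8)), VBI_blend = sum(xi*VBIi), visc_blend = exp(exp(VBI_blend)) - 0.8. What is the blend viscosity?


Refutas method: VBN_i = 14.534*ln(ln(visc_i + 0.8)) + 10.975, blended linearly by mass fraction; since VBN is linear in VBI_i = ln(ln(visc_i + 0.8)) and the fractions sum to 1, blend VBI directly: visc = exp(exp(VBI_blend)) - 0.8
VBI_1 = ln(ln(14.3 + 0.8)) = 0.99868
VBI_2 = ln(ln(528 + 0.8)) = 1.83587
VBI_blend = 0.3 * 0.99868 + 0.7 * 1.83587 = 1.58471
visc_blend = exp(exp(1.58471)) - 0.8 = 130.6

130.6 cSt


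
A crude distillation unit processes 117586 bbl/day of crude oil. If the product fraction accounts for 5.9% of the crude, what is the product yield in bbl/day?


Crude throughput = 117586 bbl/day
Fraction yield = 5.9%
yield = throughput * fraction / 100
yield = 117586 * 5.9 / 100 = 6937.574

6937.574 bbl/day
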